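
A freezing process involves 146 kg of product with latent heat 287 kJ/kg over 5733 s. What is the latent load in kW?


Q_lat = m * h_fg / t
Q_lat = 146 * 287 / 5733
Q_lat = 7.31 kW

7.31


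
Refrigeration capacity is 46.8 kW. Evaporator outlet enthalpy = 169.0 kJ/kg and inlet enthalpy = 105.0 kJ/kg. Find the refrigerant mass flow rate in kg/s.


dh = 169.0 - 105.0 = 64.0 kJ/kg
m_dot = Q / dh = 46.8 / 64.0 = 0.7313 kg/s

0.7313


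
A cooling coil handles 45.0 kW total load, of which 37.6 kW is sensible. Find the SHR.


SHR = Q_sensible / Q_total
SHR = 37.6 / 45.0
SHR = 0.836

0.836


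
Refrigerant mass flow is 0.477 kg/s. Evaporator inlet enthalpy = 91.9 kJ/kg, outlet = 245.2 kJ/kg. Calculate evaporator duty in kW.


dh = 245.2 - 91.9 = 153.3 kJ/kg
Q_evap = m_dot * dh = 0.477 * 153.3
Q_evap = 73.12 kW

73.12


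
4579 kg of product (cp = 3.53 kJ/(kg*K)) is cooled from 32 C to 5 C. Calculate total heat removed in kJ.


dT = 32 - (5) = 27 K
Q = m * cp * dT = 4579 * 3.53 * 27
Q = 436424 kJ

436424


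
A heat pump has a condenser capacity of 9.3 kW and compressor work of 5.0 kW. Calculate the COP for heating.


COP_hp = Q_cond / W
COP_hp = 9.3 / 5.0
COP_hp = 1.86

1.86


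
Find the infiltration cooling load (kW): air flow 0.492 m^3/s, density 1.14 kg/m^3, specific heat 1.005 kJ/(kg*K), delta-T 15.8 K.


Q = V_dot * rho * cp * dT
Q = 0.492 * 1.14 * 1.005 * 15.8
Q = 8.906 kW

8.906


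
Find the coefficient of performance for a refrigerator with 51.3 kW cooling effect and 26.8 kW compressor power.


COP = Q_evap / W
COP = 51.3 / 26.8
COP = 1.914

1.914


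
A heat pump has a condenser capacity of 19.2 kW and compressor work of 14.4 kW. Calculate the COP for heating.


COP_hp = Q_cond / W
COP_hp = 19.2 / 14.4
COP_hp = 1.333

1.333


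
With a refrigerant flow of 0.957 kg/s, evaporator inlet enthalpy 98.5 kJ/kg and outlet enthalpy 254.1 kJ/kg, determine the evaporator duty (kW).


dh = 254.1 - 98.5 = 155.6 kJ/kg
Q_evap = m_dot * dh = 0.957 * 155.6
Q_evap = 148.91 kW

148.91


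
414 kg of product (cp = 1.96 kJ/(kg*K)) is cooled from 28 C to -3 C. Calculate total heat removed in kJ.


dT = 28 - (-3) = 31 K
Q = m * cp * dT = 414 * 1.96 * 31
Q = 25155 kJ

25155


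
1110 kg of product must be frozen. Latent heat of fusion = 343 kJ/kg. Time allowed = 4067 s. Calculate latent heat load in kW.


Q_lat = m * h_fg / t
Q_lat = 1110 * 343 / 4067
Q_lat = 93.61 kW

93.61


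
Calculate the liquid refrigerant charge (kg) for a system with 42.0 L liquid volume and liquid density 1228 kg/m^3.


Charge = V * rho / 1000
Charge = 42.0 * 1228 / 1000
Charge = 51.58 kg

51.58


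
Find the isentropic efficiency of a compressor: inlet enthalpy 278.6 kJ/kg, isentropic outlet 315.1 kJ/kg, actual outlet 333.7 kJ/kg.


dh_ideal = 315.1 - 278.6 = 36.5 kJ/kg
dh_actual = 333.7 - 278.6 = 55.1 kJ/kg
eta_s = dh_ideal / dh_actual = 36.5 / 55.1
eta_s = 0.6624

0.6624


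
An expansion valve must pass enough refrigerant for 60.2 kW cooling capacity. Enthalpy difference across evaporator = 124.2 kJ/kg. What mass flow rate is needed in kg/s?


m_dot = Q / dh
m_dot = 60.2 / 124.2
m_dot = 0.4847 kg/s

0.4847


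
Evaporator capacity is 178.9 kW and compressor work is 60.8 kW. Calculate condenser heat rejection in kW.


Q_cond = Q_evap + W
Q_cond = 178.9 + 60.8
Q_cond = 239.7 kW

239.7


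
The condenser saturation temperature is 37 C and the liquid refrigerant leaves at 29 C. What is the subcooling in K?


Subcooling = T_cond - T_liquid
Subcooling = 37 - 29
Subcooling = 8 K

8


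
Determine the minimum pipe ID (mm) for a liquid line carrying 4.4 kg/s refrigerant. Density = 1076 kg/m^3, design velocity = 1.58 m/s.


A = m_dot / (rho * v) = 4.4 / (1076 * 1.58) = 0.002588113501 m^2
d = sqrt(4*A/pi) * 1000
d = 57.4 mm

57.4


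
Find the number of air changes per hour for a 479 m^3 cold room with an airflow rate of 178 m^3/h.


ACH = flow / volume
ACH = 178 / 479
ACH = 0.372

0.372


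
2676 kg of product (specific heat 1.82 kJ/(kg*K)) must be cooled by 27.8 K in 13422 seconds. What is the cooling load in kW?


Q = m * cp * dT / t
Q = 2676 * 1.82 * 27.8 / 13422
Q = 10.088 kW

10.088


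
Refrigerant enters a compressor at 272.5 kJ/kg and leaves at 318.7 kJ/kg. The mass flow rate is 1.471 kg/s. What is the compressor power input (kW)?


dh = 318.7 - 272.5 = 46.2 kJ/kg
W = m_dot * dh = 1.471 * 46.2 = 67.96 kW

67.96


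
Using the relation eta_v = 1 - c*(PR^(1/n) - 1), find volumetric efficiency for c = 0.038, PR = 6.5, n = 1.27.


PR^(1/n) = 6.5^(1/1.27) = 4.36605555
eta_v = 1 - 0.038 * (4.36605555 - 1)
eta_v = 0.8721

0.8721


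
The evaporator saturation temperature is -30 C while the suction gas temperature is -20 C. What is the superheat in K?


Superheat = T_suction - T_evap
Superheat = -20 - (-30)
Superheat = 10 K

10


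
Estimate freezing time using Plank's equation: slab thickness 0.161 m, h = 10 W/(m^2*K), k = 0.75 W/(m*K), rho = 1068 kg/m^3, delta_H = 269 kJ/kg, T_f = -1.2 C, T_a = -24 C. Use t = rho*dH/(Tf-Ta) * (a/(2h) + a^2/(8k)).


dT = -1.2 - (-24) = 22.8 K
term1 = a/(2h) = 0.161/(2*10) = 0.00805
term2 = a^2/(8k) = 0.161^2/(8*0.75) = 0.004320166667
t = rho*dH*1000/dT * (term1 + term2)
t = 1068*269*1000/22.8 * (0.00805 + 0.004320166667)
t = 155871 s

155871


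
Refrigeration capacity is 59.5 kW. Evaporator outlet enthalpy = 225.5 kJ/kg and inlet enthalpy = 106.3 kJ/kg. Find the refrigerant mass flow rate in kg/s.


dh = 225.5 - 106.3 = 119.2 kJ/kg
m_dot = Q / dh = 59.5 / 119.2 = 0.4992 kg/s

0.4992


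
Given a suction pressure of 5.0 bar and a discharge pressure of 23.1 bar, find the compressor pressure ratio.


PR = P_high / P_low
PR = 23.1 / 5.0
PR = 4.62

4.62


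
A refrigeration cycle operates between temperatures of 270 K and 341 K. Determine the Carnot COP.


dT = 341 - 270 = 71 K
COP_carnot = T_cold / dT = 270 / 71
COP_carnot = 3.803

3.803


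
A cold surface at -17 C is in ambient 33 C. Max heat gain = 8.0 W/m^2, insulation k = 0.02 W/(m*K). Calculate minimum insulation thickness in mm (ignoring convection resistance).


dT = 33 - (-17) = 50 K
thickness = k * dT / q_max * 1000
thickness = 0.02 * 50 / 8.0 * 1000
thickness = 125.0 mm

125.0


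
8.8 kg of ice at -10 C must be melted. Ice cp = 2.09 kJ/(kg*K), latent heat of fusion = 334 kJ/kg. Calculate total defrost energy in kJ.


Sensible heat = cp * dT = 2.09 * 10 = 20.9 kJ/kg
Total per kg = 20.9 + 334 = 354.9 kJ/kg
Q = m * total = 8.8 * 354.9
Q = 3123.1 kJ

3123.1


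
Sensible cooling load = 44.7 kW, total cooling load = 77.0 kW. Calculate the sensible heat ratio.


SHR = Q_sensible / Q_total
SHR = 44.7 / 77.0
SHR = 0.581

0.581


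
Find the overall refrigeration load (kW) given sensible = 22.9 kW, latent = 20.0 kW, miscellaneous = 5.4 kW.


Q_total = Q_s + Q_l + Q_misc
Q_total = 22.9 + 20.0 + 5.4
Q_total = 48.3 kW

48.3


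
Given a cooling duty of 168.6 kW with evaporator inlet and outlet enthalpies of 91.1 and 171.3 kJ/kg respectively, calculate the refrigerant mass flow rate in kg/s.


dh = 171.3 - 91.1 = 80.2 kJ/kg
m_dot = Q / dh = 168.6 / 80.2 = 2.1022 kg/s

2.1022


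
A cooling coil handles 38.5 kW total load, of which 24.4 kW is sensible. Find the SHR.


SHR = Q_sensible / Q_total
SHR = 24.4 / 38.5
SHR = 0.634

0.634


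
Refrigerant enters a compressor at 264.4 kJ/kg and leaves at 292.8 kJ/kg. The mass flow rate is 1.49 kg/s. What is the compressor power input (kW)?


dh = 292.8 - 264.4 = 28.4 kJ/kg
W = m_dot * dh = 1.49 * 28.4 = 42.32 kW

42.32


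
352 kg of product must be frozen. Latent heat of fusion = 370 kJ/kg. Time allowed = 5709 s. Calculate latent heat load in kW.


Q_lat = m * h_fg / t
Q_lat = 352 * 370 / 5709
Q_lat = 22.81 kW

22.81


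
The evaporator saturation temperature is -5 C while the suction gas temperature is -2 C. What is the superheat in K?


Superheat = T_suction - T_evap
Superheat = -2 - (-5)
Superheat = 3 K

3


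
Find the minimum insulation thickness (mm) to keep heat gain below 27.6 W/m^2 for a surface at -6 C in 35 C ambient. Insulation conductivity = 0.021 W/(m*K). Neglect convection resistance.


dT = 35 - (-6) = 41 K
thickness = k * dT / q_max * 1000
thickness = 0.021 * 41 / 27.6 * 1000
thickness = 31.2 mm

31.2


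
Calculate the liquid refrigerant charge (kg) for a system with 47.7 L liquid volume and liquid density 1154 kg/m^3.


Charge = V * rho / 1000
Charge = 47.7 * 1154 / 1000
Charge = 55.05 kg

55.05


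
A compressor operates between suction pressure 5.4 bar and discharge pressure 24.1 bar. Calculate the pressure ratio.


PR = P_high / P_low
PR = 24.1 / 5.4
PR = 4.463

4.463


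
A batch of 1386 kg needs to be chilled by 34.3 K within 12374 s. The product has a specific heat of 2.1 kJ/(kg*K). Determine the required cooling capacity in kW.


Q = m * cp * dT / t
Q = 1386 * 2.1 * 34.3 / 12374
Q = 8.068 kW

8.068


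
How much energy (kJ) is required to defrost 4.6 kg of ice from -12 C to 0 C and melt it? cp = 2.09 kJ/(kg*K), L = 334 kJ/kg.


Sensible heat = cp * dT = 2.09 * 12 = 25.08 kJ/kg
Total per kg = 25.08 + 334 = 359.08 kJ/kg
Q = m * total = 4.6 * 359.08
Q = 1651.8 kJ

1651.8


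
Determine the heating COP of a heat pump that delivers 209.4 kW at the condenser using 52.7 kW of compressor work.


COP_hp = Q_cond / W
COP_hp = 209.4 / 52.7
COP_hp = 3.973

3.973


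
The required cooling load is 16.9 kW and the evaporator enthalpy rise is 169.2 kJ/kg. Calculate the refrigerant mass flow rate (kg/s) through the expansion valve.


m_dot = Q / dh
m_dot = 16.9 / 169.2
m_dot = 0.0999 kg/s

0.0999


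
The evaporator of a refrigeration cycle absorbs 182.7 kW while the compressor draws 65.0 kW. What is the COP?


COP = Q_evap / W
COP = 182.7 / 65.0
COP = 2.811

2.811


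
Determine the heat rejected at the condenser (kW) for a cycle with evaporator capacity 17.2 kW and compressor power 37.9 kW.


Q_cond = Q_evap + W
Q_cond = 17.2 + 37.9
Q_cond = 55.1 kW

55.1


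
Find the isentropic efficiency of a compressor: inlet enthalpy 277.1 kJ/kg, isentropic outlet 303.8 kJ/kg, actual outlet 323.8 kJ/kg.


dh_ideal = 303.8 - 277.1 = 26.7 kJ/kg
dh_actual = 323.8 - 277.1 = 46.7 kJ/kg
eta_s = dh_ideal / dh_actual = 26.7 / 46.7
eta_s = 0.5717

0.5717


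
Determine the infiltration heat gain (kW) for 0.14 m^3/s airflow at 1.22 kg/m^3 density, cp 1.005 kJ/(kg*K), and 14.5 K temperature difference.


Q = V_dot * rho * cp * dT
Q = 0.14 * 1.22 * 1.005 * 14.5
Q = 2.489 kW

2.489


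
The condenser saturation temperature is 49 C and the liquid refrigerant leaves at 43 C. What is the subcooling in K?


Subcooling = T_cond - T_liquid
Subcooling = 49 - 43
Subcooling = 6 K

6


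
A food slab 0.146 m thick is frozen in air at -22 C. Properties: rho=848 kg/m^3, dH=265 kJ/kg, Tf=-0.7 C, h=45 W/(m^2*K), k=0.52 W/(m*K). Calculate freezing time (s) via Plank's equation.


dT = -0.7 - (-22) = 21.3 K
term1 = a/(2h) = 0.146/(2*45) = 0.001622222222
term2 = a^2/(8k) = 0.146^2/(8*0.52) = 0.005124038462
t = rho*dH*1000/dT * (term1 + term2)
t = 848*265*1000/21.3 * (0.001622222222 + 0.005124038462)
t = 71175 s

71175


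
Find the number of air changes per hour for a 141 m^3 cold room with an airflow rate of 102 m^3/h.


ACH = flow / volume
ACH = 102 / 141
ACH = 0.723

0.723


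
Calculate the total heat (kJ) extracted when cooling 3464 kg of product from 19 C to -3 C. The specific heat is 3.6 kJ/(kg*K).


dT = 19 - (-3) = 22 K
Q = m * cp * dT = 3464 * 3.6 * 22
Q = 274349 kJ

274349


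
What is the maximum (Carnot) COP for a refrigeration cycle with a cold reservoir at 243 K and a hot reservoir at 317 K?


dT = 317 - 243 = 74 K
COP_carnot = T_cold / dT = 243 / 74
COP_carnot = 3.284

3.284


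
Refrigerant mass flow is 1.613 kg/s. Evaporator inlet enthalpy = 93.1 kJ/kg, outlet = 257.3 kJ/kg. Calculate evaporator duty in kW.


dh = 257.3 - 93.1 = 164.2 kJ/kg
Q_evap = m_dot * dh = 1.613 * 164.2
Q_evap = 264.85 kW

264.85


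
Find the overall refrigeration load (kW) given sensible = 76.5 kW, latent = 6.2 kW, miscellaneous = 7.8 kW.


Q_total = Q_s + Q_l + Q_misc
Q_total = 76.5 + 6.2 + 7.8
Q_total = 90.5 kW

90.5


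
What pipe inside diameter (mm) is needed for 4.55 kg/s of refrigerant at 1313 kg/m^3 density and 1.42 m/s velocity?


A = m_dot / (rho * v) = 4.55 / (1313 * 1.42) = 0.002440384884 m^2
d = sqrt(4*A/pi) * 1000
d = 55.7 mm

55.7


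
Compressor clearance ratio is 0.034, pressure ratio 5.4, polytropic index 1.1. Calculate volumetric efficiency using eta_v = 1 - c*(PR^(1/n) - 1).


PR^(1/n) = 5.4^(1/1.1) = 4.63246886
eta_v = 1 - 0.034 * (4.63246886 - 1)
eta_v = 0.8765

0.8765


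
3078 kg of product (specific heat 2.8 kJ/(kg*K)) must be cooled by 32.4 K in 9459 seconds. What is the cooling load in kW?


Q = m * cp * dT / t
Q = 3078 * 2.8 * 32.4 / 9459
Q = 29.521 kW

29.521


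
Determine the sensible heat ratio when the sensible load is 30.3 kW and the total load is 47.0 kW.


SHR = Q_sensible / Q_total
SHR = 30.3 / 47.0
SHR = 0.645

0.645


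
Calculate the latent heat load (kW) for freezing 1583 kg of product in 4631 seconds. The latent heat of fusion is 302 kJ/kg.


Q_lat = m * h_fg / t
Q_lat = 1583 * 302 / 4631
Q_lat = 103.23 kW

103.23


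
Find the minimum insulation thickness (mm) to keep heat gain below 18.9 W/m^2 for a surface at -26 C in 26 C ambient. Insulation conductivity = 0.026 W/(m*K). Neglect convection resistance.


dT = 26 - (-26) = 52 K
thickness = k * dT / q_max * 1000
thickness = 0.026 * 52 / 18.9 * 1000
thickness = 71.5 mm

71.5


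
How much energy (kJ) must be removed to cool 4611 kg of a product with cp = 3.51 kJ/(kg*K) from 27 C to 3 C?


dT = 27 - (3) = 24 K
Q = m * cp * dT = 4611 * 3.51 * 24
Q = 388431 kJ

388431


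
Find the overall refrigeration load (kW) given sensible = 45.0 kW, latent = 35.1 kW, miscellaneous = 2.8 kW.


Q_total = Q_s + Q_l + Q_misc
Q_total = 45.0 + 35.1 + 2.8
Q_total = 82.9 kW

82.9


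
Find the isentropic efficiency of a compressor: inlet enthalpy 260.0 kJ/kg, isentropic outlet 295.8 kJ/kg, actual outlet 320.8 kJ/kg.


dh_ideal = 295.8 - 260.0 = 35.8 kJ/kg
dh_actual = 320.8 - 260.0 = 60.8 kJ/kg
eta_s = dh_ideal / dh_actual = 35.8 / 60.8
eta_s = 0.5888

0.5888


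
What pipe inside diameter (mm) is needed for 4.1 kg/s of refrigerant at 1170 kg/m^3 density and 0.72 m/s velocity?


A = m_dot / (rho * v) = 4.1 / (1170 * 0.72) = 0.004867046534 m^2
d = sqrt(4*A/pi) * 1000
d = 78.7 mm

78.7


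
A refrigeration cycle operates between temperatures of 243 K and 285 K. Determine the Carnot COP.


dT = 285 - 243 = 42 K
COP_carnot = T_cold / dT = 243 / 42
COP_carnot = 5.786

5.786


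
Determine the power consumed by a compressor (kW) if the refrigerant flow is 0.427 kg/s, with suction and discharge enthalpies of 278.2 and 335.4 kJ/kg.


dh = 335.4 - 278.2 = 57.2 kJ/kg
W = m_dot * dh = 0.427 * 57.2 = 24.42 kW

24.42


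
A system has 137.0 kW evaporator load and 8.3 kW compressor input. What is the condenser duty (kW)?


Q_cond = Q_evap + W
Q_cond = 137.0 + 8.3
Q_cond = 145.3 kW

145.3


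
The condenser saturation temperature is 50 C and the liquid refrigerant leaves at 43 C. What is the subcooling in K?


Subcooling = T_cond - T_liquid
Subcooling = 50 - 43
Subcooling = 7 K

7


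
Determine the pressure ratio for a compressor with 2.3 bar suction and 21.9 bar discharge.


PR = P_high / P_low
PR = 21.9 / 2.3
PR = 9.522

9.522


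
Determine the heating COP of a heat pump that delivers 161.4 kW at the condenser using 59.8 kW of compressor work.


COP_hp = Q_cond / W
COP_hp = 161.4 / 59.8
COP_hp = 2.699

2.699


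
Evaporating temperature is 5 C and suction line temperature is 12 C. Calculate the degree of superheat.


Superheat = T_suction - T_evap
Superheat = 12 - (5)
Superheat = 7 K

7


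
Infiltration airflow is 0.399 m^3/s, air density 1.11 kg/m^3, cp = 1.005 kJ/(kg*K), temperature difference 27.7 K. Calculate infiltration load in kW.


Q = V_dot * rho * cp * dT
Q = 0.399 * 1.11 * 1.005 * 27.7
Q = 12.329 kW

12.329


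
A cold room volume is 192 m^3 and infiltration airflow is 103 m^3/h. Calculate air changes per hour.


ACH = flow / volume
ACH = 103 / 192
ACH = 0.536

0.536


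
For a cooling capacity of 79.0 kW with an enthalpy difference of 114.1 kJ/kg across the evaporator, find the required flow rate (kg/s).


m_dot = Q / dh
m_dot = 79.0 / 114.1
m_dot = 0.6924 kg/s

0.6924


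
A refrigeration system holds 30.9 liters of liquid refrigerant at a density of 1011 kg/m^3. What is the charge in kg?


Charge = V * rho / 1000
Charge = 30.9 * 1011 / 1000
Charge = 31.24 kg

31.24


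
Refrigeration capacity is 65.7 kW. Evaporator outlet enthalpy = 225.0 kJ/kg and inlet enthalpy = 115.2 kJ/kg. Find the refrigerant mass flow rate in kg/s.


dh = 225.0 - 115.2 = 109.8 kJ/kg
m_dot = Q / dh = 65.7 / 109.8 = 0.5984 kg/s

0.5984


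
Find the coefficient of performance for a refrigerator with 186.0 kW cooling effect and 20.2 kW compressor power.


COP = Q_evap / W
COP = 186.0 / 20.2
COP = 9.208

9.208


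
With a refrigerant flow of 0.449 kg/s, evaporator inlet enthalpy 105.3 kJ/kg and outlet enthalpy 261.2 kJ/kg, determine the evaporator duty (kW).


dh = 261.2 - 105.3 = 155.9 kJ/kg
Q_evap = m_dot * dh = 0.449 * 155.9
Q_evap = 70.0 kW

70.0


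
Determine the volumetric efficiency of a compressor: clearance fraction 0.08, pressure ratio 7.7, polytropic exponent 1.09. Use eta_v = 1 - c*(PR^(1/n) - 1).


PR^(1/n) = 7.7^(1/1.09) = 6.50570316
eta_v = 1 - 0.08 * (6.50570316 - 1)
eta_v = 0.5595

0.5595


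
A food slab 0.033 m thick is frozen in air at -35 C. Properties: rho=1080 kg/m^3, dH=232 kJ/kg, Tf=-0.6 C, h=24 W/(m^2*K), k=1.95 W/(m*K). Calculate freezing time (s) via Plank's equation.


dT = -0.6 - (-35) = 34.4 K
term1 = a/(2h) = 0.033/(2*24) = 0.0006875
term2 = a^2/(8k) = 0.033^2/(8*1.95) = 0.00006980769231
t = rho*dH*1000/dT * (term1 + term2)
t = 1080*232*1000/34.4 * (0.0006875 + 0.00006980769231)
t = 5516 s

5516


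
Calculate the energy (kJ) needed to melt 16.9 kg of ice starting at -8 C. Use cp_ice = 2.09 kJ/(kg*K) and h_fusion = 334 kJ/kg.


Sensible heat = cp * dT = 2.09 * 8 = 16.72 kJ/kg
Total per kg = 16.72 + 334 = 350.72 kJ/kg
Q = m * total = 16.9 * 350.72
Q = 5927.2 kJ

5927.2


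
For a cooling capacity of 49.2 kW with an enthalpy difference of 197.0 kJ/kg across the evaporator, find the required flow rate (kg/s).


m_dot = Q / dh
m_dot = 49.2 / 197.0
m_dot = 0.2497 kg/s

0.2497


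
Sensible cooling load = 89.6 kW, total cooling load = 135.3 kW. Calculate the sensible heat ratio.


SHR = Q_sensible / Q_total
SHR = 89.6 / 135.3
SHR = 0.662

0.662


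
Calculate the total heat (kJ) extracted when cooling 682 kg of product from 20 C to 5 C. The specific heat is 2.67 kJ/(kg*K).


dT = 20 - (5) = 15 K
Q = m * cp * dT = 682 * 2.67 * 15
Q = 27314 kJ

27314


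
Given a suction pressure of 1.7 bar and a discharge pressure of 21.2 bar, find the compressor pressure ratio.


PR = P_high / P_low
PR = 21.2 / 1.7
PR = 12.471

12.471


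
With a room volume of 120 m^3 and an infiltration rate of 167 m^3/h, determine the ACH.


ACH = flow / volume
ACH = 167 / 120
ACH = 1.392

1.392


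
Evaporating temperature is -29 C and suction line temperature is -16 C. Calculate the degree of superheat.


Superheat = T_suction - T_evap
Superheat = -16 - (-29)
Superheat = 13 K

13


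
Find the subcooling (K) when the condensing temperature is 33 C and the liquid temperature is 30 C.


Subcooling = T_cond - T_liquid
Subcooling = 33 - 30
Subcooling = 3 K

3


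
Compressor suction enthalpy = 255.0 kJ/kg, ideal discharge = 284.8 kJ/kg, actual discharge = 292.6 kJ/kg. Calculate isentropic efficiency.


dh_ideal = 284.8 - 255.0 = 29.8 kJ/kg
dh_actual = 292.6 - 255.0 = 37.6 kJ/kg
eta_s = dh_ideal / dh_actual = 29.8 / 37.6
eta_s = 0.7926

0.7926


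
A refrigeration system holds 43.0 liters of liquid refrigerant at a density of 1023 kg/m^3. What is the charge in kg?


Charge = V * rho / 1000
Charge = 43.0 * 1023 / 1000
Charge = 43.99 kg

43.99


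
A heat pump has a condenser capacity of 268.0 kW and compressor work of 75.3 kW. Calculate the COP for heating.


COP_hp = Q_cond / W
COP_hp = 268.0 / 75.3
COP_hp = 3.559

3.559


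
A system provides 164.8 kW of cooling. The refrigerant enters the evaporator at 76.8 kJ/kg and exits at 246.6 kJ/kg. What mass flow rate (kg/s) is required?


dh = 246.6 - 76.8 = 169.8 kJ/kg
m_dot = Q / dh = 164.8 / 169.8 = 0.9706 kg/s

0.9706


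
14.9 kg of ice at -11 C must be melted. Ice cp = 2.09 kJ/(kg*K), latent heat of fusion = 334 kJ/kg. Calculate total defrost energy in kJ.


Sensible heat = cp * dT = 2.09 * 11 = 22.99 kJ/kg
Total per kg = 22.99 + 334 = 356.99 kJ/kg
Q = m * total = 14.9 * 356.99
Q = 5319.2 kJ

5319.2


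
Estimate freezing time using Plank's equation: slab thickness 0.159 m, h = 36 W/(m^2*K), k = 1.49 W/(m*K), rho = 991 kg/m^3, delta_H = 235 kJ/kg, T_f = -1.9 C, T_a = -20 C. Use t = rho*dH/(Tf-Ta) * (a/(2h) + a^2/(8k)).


dT = -1.9 - (-20) = 18.1 K
term1 = a/(2h) = 0.159/(2*36) = 0.002208333333
term2 = a^2/(8k) = 0.159^2/(8*1.49) = 0.002120889262
t = rho*dH*1000/dT * (term1 + term2)
t = 991*235*1000/18.1 * (0.002208333333 + 0.002120889262)
t = 55702 s

55702


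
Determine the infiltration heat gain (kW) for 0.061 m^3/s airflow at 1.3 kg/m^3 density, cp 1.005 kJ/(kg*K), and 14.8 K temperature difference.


Q = V_dot * rho * cp * dT
Q = 0.061 * 1.3 * 1.005 * 14.8
Q = 1.18 kW

1.18


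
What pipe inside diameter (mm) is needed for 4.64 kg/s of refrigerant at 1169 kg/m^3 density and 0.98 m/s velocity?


A = m_dot / (rho * v) = 4.64 / (1169 * 0.98) = 0.004050208621 m^2
d = sqrt(4*A/pi) * 1000
d = 71.8 mm

71.8


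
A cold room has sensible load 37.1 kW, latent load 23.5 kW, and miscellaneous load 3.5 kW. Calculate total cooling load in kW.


Q_total = Q_s + Q_l + Q_misc
Q_total = 37.1 + 23.5 + 3.5
Q_total = 64.1 kW

64.1


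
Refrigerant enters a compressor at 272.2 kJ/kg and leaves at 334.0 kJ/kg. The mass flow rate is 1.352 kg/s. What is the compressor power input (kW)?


dh = 334.0 - 272.2 = 61.8 kJ/kg
W = m_dot * dh = 1.352 * 61.8 = 83.55 kW

83.55


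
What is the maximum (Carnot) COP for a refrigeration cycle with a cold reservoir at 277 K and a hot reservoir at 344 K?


dT = 344 - 277 = 67 K
COP_carnot = T_cold / dT = 277 / 67
COP_carnot = 4.134

4.134


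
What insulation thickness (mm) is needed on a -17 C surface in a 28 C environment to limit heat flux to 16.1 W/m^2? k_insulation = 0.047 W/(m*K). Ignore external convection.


dT = 28 - (-17) = 45 K
thickness = k * dT / q_max * 1000
thickness = 0.047 * 45 / 16.1 * 1000
thickness = 131.4 mm

131.4


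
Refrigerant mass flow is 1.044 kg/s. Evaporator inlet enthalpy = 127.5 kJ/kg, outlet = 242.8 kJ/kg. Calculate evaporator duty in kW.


dh = 242.8 - 127.5 = 115.3 kJ/kg
Q_evap = m_dot * dh = 1.044 * 115.3
Q_evap = 120.37 kW

120.37


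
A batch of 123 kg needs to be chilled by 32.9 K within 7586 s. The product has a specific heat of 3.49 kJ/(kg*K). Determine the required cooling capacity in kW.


Q = m * cp * dT / t
Q = 123 * 3.49 * 32.9 / 7586
Q = 1.862 kW

1.862


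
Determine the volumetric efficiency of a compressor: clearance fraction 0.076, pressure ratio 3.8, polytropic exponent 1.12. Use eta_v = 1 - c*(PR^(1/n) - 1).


PR^(1/n) = 3.8^(1/1.12) = 3.29354746
eta_v = 1 - 0.076 * (3.29354746 - 1)
eta_v = 0.8257

0.8257


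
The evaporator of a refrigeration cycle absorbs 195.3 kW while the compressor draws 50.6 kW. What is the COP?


COP = Q_evap / W
COP = 195.3 / 50.6
COP = 3.86

3.86


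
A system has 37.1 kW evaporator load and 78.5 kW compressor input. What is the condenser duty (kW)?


Q_cond = Q_evap + W
Q_cond = 37.1 + 78.5
Q_cond = 115.6 kW

115.6


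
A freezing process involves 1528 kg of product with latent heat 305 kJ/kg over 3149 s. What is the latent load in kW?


Q_lat = m * h_fg / t
Q_lat = 1528 * 305 / 3149
Q_lat = 148.0 kW

148.0


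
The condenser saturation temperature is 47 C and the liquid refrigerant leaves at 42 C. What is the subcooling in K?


Subcooling = T_cond - T_liquid
Subcooling = 47 - 42
Subcooling = 5 K

5


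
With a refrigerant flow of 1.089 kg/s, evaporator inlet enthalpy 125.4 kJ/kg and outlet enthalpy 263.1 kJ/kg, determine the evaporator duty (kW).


dh = 263.1 - 125.4 = 137.7 kJ/kg
Q_evap = m_dot * dh = 1.089 * 137.7
Q_evap = 149.96 kW

149.96


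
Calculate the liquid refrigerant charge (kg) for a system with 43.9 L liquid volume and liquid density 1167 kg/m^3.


Charge = V * rho / 1000
Charge = 43.9 * 1167 / 1000
Charge = 51.23 kg

51.23


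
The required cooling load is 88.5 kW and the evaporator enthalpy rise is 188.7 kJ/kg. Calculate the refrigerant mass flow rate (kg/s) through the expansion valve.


m_dot = Q / dh
m_dot = 88.5 / 188.7
m_dot = 0.469 kg/s

0.469


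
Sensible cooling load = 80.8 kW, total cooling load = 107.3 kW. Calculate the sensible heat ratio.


SHR = Q_sensible / Q_total
SHR = 80.8 / 107.3
SHR = 0.753

0.753


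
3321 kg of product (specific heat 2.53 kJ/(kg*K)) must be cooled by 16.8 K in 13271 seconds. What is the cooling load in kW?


Q = m * cp * dT / t
Q = 3321 * 2.53 * 16.8 / 13271
Q = 10.636 kW

10.636


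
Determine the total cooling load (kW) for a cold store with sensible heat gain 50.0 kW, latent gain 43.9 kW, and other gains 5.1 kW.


Q_total = Q_s + Q_l + Q_misc
Q_total = 50.0 + 43.9 + 5.1
Q_total = 99.0 kW

99.0


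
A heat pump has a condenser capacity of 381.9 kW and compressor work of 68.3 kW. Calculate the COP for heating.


COP_hp = Q_cond / W
COP_hp = 381.9 / 68.3
COP_hp = 5.592

5.592


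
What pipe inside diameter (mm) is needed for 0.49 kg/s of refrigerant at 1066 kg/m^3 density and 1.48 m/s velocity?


A = m_dot / (rho * v) = 0.49 / (1066 * 1.48) = 0.0003105826277 m^2
d = sqrt(4*A/pi) * 1000
d = 19.9 mm

19.9


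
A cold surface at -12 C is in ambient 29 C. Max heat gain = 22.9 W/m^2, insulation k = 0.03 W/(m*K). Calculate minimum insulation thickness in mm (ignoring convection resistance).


dT = 29 - (-12) = 41 K
thickness = k * dT / q_max * 1000
thickness = 0.03 * 41 / 22.9 * 1000
thickness = 53.7 mm

53.7


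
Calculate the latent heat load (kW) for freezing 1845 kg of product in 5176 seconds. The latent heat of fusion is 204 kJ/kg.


Q_lat = m * h_fg / t
Q_lat = 1845 * 204 / 5176
Q_lat = 72.72 kW

72.72


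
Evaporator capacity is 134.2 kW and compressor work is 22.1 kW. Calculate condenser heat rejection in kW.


Q_cond = Q_evap + W
Q_cond = 134.2 + 22.1
Q_cond = 156.3 kW

156.3


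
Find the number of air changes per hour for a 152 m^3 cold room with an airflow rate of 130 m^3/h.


ACH = flow / volume
ACH = 130 / 152
ACH = 0.855

0.855


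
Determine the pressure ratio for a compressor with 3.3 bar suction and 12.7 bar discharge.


PR = P_high / P_low
PR = 12.7 / 3.3
PR = 3.848

3.848


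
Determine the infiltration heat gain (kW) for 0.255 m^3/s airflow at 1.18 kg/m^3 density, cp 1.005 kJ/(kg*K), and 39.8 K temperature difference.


Q = V_dot * rho * cp * dT
Q = 0.255 * 1.18 * 1.005 * 39.8
Q = 12.036 kW

12.036


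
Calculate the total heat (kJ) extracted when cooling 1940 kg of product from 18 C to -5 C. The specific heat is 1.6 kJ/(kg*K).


dT = 18 - (-5) = 23 K
Q = m * cp * dT = 1940 * 1.6 * 23
Q = 71392 kJ

71392


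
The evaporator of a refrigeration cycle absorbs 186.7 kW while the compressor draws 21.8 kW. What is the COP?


COP = Q_evap / W
COP = 186.7 / 21.8
COP = 8.564

8.564


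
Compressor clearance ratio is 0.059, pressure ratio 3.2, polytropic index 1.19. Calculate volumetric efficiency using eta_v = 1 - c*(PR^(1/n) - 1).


PR^(1/n) = 3.2^(1/1.19) = 2.65763773
eta_v = 1 - 0.059 * (2.65763773 - 1)
eta_v = 0.9022

0.9022


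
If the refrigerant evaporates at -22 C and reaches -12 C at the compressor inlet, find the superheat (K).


Superheat = T_suction - T_evap
Superheat = -12 - (-22)
Superheat = 10 K

10


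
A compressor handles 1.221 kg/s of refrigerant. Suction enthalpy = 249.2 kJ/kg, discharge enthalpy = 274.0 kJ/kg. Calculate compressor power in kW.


dh = 274.0 - 249.2 = 24.8 kJ/kg
W = m_dot * dh = 1.221 * 24.8 = 30.28 kW

30.28


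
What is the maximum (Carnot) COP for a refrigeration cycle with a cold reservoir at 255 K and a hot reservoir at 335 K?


dT = 335 - 255 = 80 K
COP_carnot = T_cold / dT = 255 / 80
COP_carnot = 3.188

3.188


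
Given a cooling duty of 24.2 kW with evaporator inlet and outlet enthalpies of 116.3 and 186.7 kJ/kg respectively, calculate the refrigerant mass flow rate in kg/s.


dh = 186.7 - 116.3 = 70.4 kJ/kg
m_dot = Q / dh = 24.2 / 70.4 = 0.3438 kg/s

0.3438


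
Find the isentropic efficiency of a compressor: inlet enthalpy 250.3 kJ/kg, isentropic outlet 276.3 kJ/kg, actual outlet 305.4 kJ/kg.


dh_ideal = 276.3 - 250.3 = 26.0 kJ/kg
dh_actual = 305.4 - 250.3 = 55.1 kJ/kg
eta_s = dh_ideal / dh_actual = 26.0 / 55.1
eta_s = 0.4719

0.4719


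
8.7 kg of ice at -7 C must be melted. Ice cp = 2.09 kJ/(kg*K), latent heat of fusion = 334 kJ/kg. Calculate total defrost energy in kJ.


Sensible heat = cp * dT = 2.09 * 7 = 14.63 kJ/kg
Total per kg = 14.63 + 334 = 348.63 kJ/kg
Q = m * total = 8.7 * 348.63
Q = 3033.1 kJ

3033.1


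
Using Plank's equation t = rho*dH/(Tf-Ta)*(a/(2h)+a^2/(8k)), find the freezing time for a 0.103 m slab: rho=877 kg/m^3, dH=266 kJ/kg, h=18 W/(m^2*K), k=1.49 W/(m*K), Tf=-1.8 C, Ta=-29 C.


dT = -1.8 - (-29) = 27.2 K
term1 = a/(2h) = 0.103/(2*18) = 0.002861111111
term2 = a^2/(8k) = 0.103^2/(8*1.49) = 0.0008900167785
t = rho*dH*1000/dT * (term1 + term2)
t = 877*266*1000/27.2 * (0.002861111111 + 0.0008900167785)
t = 32172 s

32172


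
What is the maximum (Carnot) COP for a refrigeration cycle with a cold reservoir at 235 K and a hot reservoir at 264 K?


dT = 264 - 235 = 29 K
COP_carnot = T_cold / dT = 235 / 29
COP_carnot = 8.103

8.103


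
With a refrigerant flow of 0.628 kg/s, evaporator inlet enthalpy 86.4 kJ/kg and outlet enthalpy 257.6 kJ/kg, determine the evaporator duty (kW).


dh = 257.6 - 86.4 = 171.2 kJ/kg
Q_evap = m_dot * dh = 0.628 * 171.2
Q_evap = 107.51 kW

107.51


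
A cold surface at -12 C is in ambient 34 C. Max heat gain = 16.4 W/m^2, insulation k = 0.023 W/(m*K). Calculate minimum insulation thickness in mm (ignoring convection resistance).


dT = 34 - (-12) = 46 K
thickness = k * dT / q_max * 1000
thickness = 0.023 * 46 / 16.4 * 1000
thickness = 64.5 mm

64.5


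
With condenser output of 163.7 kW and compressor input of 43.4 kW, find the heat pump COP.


COP_hp = Q_cond / W
COP_hp = 163.7 / 43.4
COP_hp = 3.772

3.772


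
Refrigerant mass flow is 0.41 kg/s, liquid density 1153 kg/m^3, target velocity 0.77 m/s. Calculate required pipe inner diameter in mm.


A = m_dot / (rho * v) = 0.41 / (1153 * 0.77) = 0.0004618105225 m^2
d = sqrt(4*A/pi) * 1000
d = 24.2 mm

24.2


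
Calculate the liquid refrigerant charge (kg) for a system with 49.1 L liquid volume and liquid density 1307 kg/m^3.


Charge = V * rho / 1000
Charge = 49.1 * 1307 / 1000
Charge = 64.17 kg

64.17


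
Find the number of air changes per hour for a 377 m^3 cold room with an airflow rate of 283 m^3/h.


ACH = flow / volume
ACH = 283 / 377
ACH = 0.751

0.751


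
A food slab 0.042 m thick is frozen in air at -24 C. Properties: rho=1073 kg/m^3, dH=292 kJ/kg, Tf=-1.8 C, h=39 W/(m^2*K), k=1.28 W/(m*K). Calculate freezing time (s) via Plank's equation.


dT = -1.8 - (-24) = 22.2 K
term1 = a/(2h) = 0.042/(2*39) = 0.0005384615385
term2 = a^2/(8k) = 0.042^2/(8*1.28) = 0.000172265625
t = rho*dH*1000/dT * (term1 + term2)
t = 1073*292*1000/22.2 * (0.0005384615385 + 0.000172265625)
t = 10031 s

10031


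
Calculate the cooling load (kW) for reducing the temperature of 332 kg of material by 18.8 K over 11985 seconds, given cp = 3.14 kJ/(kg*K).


Q = m * cp * dT / t
Q = 332 * 3.14 * 18.8 / 11985
Q = 1.635 kW

1.635


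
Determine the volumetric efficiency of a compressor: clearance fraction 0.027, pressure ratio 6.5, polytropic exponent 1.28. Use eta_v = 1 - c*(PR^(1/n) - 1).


PR^(1/n) = 6.5^(1/1.28) = 4.3160708
eta_v = 1 - 0.027 * (4.3160708 - 1)
eta_v = 0.9105

0.9105


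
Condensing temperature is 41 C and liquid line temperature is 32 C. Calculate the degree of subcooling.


Subcooling = T_cond - T_liquid
Subcooling = 41 - 32
Subcooling = 9 K

9


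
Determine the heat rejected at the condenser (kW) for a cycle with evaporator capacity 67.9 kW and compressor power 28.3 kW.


Q_cond = Q_evap + W
Q_cond = 67.9 + 28.3
Q_cond = 96.2 kW

96.2


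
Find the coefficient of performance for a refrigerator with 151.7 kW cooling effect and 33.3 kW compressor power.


COP = Q_evap / W
COP = 151.7 / 33.3
COP = 4.556

4.556


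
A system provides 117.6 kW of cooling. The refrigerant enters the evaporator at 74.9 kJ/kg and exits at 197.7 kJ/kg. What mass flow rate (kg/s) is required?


dh = 197.7 - 74.9 = 122.8 kJ/kg
m_dot = Q / dh = 117.6 / 122.8 = 0.9577 kg/s

0.9577


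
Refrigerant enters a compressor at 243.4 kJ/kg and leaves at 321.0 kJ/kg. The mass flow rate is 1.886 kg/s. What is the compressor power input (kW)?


dh = 321.0 - 243.4 = 77.6 kJ/kg
W = m_dot * dh = 1.886 * 77.6 = 146.35 kW

146.35


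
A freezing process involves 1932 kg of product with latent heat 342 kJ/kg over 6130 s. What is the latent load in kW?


Q_lat = m * h_fg / t
Q_lat = 1932 * 342 / 6130
Q_lat = 107.79 kW

107.79


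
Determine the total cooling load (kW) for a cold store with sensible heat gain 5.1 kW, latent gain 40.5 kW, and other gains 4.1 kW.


Q_total = Q_s + Q_l + Q_misc
Q_total = 5.1 + 40.5 + 4.1
Q_total = 49.7 kW

49.7


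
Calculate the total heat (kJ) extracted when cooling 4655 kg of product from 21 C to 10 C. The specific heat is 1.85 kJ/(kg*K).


dT = 21 - (10) = 11 K
Q = m * cp * dT = 4655 * 1.85 * 11
Q = 94729 kJ

94729


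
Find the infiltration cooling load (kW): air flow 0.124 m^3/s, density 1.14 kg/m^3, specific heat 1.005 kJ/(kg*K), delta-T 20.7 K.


Q = V_dot * rho * cp * dT
Q = 0.124 * 1.14 * 1.005 * 20.7
Q = 2.941 kW

2.941


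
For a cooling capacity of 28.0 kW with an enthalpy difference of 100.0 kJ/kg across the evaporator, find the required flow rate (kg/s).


m_dot = Q / dh
m_dot = 28.0 / 100.0
m_dot = 0.28 kg/s

0.28


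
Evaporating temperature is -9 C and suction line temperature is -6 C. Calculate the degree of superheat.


Superheat = T_suction - T_evap
Superheat = -6 - (-9)
Superheat = 3 K

3


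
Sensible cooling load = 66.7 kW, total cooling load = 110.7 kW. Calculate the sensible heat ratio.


SHR = Q_sensible / Q_total
SHR = 66.7 / 110.7
SHR = 0.603

0.603


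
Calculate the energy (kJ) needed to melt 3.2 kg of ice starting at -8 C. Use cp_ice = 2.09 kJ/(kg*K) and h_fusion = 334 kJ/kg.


Sensible heat = cp * dT = 2.09 * 8 = 16.72 kJ/kg
Total per kg = 16.72 + 334 = 350.72 kJ/kg
Q = m * total = 3.2 * 350.72
Q = 1122.3 kJ

1122.3


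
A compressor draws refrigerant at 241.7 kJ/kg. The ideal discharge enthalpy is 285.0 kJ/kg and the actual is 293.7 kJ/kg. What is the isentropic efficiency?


dh_ideal = 285.0 - 241.7 = 43.3 kJ/kg
dh_actual = 293.7 - 241.7 = 52.0 kJ/kg
eta_s = dh_ideal / dh_actual = 43.3 / 52.0
eta_s = 0.8327

0.8327


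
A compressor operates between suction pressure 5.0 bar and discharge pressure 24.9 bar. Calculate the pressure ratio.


PR = P_high / P_low
PR = 24.9 / 5.0
PR = 4.98

4.98


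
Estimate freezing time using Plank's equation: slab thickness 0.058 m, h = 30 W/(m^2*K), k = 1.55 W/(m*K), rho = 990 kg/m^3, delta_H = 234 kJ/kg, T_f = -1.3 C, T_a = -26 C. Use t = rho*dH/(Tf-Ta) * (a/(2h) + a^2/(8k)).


dT = -1.3 - (-26) = 24.7 K
term1 = a/(2h) = 0.058/(2*30) = 0.0009666666667
term2 = a^2/(8k) = 0.058^2/(8*1.55) = 0.0002712903226
t = rho*dH*1000/dT * (term1 + term2)
t = 990*234*1000/24.7 * (0.0009666666667 + 0.0002712903226)
t = 11611 s

11611


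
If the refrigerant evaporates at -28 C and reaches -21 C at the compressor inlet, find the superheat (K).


Superheat = T_suction - T_evap
Superheat = -21 - (-28)
Superheat = 7 K

7


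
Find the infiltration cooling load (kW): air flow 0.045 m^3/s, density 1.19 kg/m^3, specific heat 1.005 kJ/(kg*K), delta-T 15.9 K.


Q = V_dot * rho * cp * dT
Q = 0.045 * 1.19 * 1.005 * 15.9
Q = 0.856 kW

0.856


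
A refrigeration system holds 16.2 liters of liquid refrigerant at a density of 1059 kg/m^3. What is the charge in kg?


Charge = V * rho / 1000
Charge = 16.2 * 1059 / 1000
Charge = 17.16 kg

17.16


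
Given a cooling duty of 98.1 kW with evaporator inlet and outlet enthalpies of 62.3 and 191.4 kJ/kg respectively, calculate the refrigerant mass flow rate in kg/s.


dh = 191.4 - 62.3 = 129.1 kJ/kg
m_dot = Q / dh = 98.1 / 129.1 = 0.7599 kg/s

0.7599


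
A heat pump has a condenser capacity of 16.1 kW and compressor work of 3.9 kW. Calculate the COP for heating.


COP_hp = Q_cond / W
COP_hp = 16.1 / 3.9
COP_hp = 4.128

4.128


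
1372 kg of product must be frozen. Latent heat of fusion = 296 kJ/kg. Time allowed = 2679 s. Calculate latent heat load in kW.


Q_lat = m * h_fg / t
Q_lat = 1372 * 296 / 2679
Q_lat = 151.59 kW

151.59


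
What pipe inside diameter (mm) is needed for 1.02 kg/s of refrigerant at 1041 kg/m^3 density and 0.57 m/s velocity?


A = m_dot / (rho * v) = 1.02 / (1041 * 0.57) = 0.001718994894 m^2
d = sqrt(4*A/pi) * 1000
d = 46.8 mm

46.8


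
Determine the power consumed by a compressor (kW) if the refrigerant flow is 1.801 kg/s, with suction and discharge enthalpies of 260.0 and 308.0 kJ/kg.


dh = 308.0 - 260.0 = 48.0 kJ/kg
W = m_dot * dh = 1.801 * 48.0 = 86.45 kW

86.45


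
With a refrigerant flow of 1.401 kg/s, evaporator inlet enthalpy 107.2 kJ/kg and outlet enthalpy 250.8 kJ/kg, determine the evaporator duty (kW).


dh = 250.8 - 107.2 = 143.6 kJ/kg
Q_evap = m_dot * dh = 1.401 * 143.6
Q_evap = 201.18 kW

201.18


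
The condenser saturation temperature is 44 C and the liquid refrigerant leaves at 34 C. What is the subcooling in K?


Subcooling = T_cond - T_liquid
Subcooling = 44 - 34
Subcooling = 10 K

10


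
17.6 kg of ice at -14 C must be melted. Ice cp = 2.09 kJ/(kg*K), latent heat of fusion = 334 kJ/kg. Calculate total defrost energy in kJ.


Sensible heat = cp * dT = 2.09 * 14 = 29.26 kJ/kg
Total per kg = 29.26 + 334 = 363.26 kJ/kg
Q = m * total = 17.6 * 363.26
Q = 6393.4 kJ

6393.4


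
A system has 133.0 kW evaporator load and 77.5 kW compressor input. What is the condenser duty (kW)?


Q_cond = Q_evap + W
Q_cond = 133.0 + 77.5
Q_cond = 210.5 kW

210.5


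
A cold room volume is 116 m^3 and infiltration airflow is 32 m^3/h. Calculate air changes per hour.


ACH = flow / volume
ACH = 32 / 116
ACH = 0.276

0.276


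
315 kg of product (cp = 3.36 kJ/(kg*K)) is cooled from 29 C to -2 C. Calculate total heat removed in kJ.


dT = 29 - (-2) = 31 K
Q = m * cp * dT = 315 * 3.36 * 31
Q = 32810 kJ

32810


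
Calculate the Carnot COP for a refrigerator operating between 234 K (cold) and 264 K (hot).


dT = 264 - 234 = 30 K
COP_carnot = T_cold / dT = 234 / 30
COP_carnot = 7.8

7.8


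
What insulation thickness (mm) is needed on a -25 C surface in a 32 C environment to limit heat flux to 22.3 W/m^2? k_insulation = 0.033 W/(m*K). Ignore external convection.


dT = 32 - (-25) = 57 K
thickness = k * dT / q_max * 1000
thickness = 0.033 * 57 / 22.3 * 1000
thickness = 84.3 mm

84.3
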